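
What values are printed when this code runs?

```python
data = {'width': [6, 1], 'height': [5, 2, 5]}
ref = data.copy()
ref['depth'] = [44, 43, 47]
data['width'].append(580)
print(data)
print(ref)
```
{'width': [6, 1, 580], 'height': [5, 2, 5]}
{'width': [6, 1, 580], 'height': [5, 2, 5], 'depth': [44, 43, 47]}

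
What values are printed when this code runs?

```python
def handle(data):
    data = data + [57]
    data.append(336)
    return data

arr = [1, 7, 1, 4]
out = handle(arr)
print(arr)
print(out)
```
[1, 7, 1, 4]
[1, 7, 1, 4, 57, 336]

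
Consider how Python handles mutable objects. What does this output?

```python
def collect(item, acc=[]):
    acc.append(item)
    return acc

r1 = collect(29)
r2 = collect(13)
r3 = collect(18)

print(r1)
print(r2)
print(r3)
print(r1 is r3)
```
[29, 13, 18]
[29, 13, 18]
[29, 13, 18]
True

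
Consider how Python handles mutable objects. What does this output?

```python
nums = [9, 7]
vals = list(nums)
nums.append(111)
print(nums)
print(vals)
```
[9, 7, 111]
[9, 7]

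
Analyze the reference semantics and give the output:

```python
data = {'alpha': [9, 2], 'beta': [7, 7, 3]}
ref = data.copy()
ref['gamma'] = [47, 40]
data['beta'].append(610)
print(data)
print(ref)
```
{'alpha': [9, 2], 'beta': [7, 7, 3, 610]}
{'alpha': [9, 2], 'beta': [7, 7, 3, 610], 'gamma': [47, 40]}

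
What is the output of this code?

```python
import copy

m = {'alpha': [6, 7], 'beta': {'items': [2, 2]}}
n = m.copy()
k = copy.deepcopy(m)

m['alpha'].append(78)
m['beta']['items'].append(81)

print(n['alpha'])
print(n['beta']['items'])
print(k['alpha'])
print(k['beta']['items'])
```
[6, 7, 78]
[2, 2, 81]
[6, 7]
[2, 2]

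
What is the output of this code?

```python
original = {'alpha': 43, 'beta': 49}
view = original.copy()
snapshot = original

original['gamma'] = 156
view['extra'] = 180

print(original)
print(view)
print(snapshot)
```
{'alpha': 43, 'beta': 49, 'gamma': 156}
{'alpha': 43, 'beta': 49, 'extra': 180}
{'alpha': 43, 'beta': 49, 'gamma': 156}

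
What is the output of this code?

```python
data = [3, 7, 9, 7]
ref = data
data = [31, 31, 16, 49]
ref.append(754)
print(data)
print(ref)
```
[31, 31, 16, 49]
[3, 7, 9, 7, 754]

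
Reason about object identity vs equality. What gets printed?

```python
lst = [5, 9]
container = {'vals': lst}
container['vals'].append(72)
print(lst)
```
[5, 9, 72]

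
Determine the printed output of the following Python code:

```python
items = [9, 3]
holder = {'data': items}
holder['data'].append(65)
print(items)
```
[9, 3, 65]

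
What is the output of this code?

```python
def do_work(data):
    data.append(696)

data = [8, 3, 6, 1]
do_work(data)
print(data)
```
[8, 3, 6, 1, 696]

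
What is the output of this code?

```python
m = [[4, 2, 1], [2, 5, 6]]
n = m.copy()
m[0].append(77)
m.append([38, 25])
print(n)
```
[[4, 2, 1, 77], [2, 5, 6]]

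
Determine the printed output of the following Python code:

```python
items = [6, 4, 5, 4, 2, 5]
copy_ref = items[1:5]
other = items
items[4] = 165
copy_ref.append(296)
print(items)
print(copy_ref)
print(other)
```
[6, 4, 5, 4, 165, 5]
[4, 5, 4, 2, 296]
[6, 4, 5, 4, 165, 5]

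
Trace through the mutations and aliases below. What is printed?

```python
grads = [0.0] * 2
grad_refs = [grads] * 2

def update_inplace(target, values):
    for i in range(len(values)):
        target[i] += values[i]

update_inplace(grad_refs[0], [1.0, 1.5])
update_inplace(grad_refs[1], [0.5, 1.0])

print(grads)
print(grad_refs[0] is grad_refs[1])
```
[1.5, 2.5]
True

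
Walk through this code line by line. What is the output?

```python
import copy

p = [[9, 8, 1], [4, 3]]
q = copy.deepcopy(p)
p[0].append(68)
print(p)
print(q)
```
[[9, 8, 1, 68], [4, 3]]
[[9, 8, 1], [4, 3]]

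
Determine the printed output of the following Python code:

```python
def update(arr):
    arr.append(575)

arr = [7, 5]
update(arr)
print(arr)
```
[7, 5, 575]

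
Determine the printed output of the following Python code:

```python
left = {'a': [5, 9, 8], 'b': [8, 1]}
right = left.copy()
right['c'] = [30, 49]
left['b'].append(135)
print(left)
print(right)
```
{'a': [5, 9, 8], 'b': [8, 1, 135]}
{'a': [5, 9, 8], 'b': [8, 1, 135], 'c': [30, 49]}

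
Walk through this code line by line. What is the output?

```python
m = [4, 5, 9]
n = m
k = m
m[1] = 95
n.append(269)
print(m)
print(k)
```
[4, 95, 9, 269]
[4, 95, 9, 269]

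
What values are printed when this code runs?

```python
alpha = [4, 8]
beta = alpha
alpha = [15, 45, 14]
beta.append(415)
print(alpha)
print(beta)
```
[15, 45, 14]
[4, 8, 415]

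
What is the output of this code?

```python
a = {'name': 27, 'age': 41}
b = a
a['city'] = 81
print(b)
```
{'name': 27, 'age': 41, 'city': 81}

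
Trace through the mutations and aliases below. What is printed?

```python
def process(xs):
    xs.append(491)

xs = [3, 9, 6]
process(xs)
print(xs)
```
[3, 9, 6, 491]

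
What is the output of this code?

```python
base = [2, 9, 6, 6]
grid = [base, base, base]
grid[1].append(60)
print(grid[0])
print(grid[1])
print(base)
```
[2, 9, 6, 6, 60]
[2, 9, 6, 6, 60]
[2, 9, 6, 6, 60]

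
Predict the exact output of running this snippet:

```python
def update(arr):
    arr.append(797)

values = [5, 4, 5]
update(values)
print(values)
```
[5, 4, 5, 797]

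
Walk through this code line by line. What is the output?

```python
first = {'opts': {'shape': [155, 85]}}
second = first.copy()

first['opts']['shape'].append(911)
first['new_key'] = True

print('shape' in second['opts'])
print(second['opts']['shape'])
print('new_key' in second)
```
True
[155, 85, 911]
False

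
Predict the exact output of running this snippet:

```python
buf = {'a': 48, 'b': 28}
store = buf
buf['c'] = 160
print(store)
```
{'a': 48, 'b': 28, 'c': 160}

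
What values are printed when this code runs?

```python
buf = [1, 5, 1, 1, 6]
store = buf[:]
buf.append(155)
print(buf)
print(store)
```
[1, 5, 1, 1, 6, 155]
[1, 5, 1, 1, 6]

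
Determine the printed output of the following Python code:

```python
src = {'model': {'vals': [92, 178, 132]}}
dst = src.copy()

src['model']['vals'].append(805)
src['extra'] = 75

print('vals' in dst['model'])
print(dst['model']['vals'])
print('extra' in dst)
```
True
[92, 178, 132, 805]
False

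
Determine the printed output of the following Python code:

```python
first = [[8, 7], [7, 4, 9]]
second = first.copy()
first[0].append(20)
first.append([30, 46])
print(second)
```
[[8, 7, 20], [7, 4, 9]]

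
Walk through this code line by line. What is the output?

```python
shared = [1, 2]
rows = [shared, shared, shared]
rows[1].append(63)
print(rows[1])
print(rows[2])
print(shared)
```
[1, 2, 63]
[1, 2, 63]
[1, 2, 63]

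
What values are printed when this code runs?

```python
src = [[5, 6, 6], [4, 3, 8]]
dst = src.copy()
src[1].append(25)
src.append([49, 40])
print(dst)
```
[[5, 6, 6], [4, 3, 8, 25]]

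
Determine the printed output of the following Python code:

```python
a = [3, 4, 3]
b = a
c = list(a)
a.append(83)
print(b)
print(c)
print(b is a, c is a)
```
[3, 4, 3, 83]
[3, 4, 3]
True False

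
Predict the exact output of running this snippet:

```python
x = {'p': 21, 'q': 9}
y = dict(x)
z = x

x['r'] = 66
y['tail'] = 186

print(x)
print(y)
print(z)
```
{'p': 21, 'q': 9, 'r': 66}
{'p': 21, 'q': 9, 'tail': 186}
{'p': 21, 'q': 9, 'r': 66}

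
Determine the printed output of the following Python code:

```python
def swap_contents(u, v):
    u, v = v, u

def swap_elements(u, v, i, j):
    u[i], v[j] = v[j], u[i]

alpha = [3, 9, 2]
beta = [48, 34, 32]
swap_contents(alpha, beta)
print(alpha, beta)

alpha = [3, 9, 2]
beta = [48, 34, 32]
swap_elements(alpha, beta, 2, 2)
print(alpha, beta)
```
[3, 9, 2] [48, 34, 32]
[3, 9, 32] [48, 34, 2]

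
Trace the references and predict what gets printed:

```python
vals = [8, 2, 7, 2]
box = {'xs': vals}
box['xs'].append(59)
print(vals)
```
[8, 2, 7, 2, 59]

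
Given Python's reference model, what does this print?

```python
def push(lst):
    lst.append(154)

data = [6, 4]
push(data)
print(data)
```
[6, 4, 154]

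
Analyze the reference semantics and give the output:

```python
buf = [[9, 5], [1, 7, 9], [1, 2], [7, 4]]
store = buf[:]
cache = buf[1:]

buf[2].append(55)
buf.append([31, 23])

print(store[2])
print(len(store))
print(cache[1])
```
[1, 2, 55]
4
[1, 2, 55]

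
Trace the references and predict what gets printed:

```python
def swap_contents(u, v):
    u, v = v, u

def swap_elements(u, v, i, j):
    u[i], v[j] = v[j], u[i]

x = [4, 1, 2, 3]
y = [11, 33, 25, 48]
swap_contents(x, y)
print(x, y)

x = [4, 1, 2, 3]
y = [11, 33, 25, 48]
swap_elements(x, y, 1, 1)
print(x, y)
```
[4, 1, 2, 3] [11, 33, 25, 48]
[4, 33, 2, 3] [11, 1, 25, 48]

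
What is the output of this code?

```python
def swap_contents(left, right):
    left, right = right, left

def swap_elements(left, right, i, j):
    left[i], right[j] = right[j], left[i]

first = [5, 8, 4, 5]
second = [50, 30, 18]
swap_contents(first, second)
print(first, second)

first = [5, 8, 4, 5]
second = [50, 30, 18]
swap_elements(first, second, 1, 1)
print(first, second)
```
[5, 8, 4, 5] [50, 30, 18]
[5, 30, 4, 5] [50, 8, 18]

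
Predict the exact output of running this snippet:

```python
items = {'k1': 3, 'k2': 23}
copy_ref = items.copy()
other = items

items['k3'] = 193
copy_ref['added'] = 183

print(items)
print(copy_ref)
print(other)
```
{'k1': 3, 'k2': 23, 'k3': 193}
{'k1': 3, 'k2': 23, 'added': 183}
{'k1': 3, 'k2': 23, 'k3': 193}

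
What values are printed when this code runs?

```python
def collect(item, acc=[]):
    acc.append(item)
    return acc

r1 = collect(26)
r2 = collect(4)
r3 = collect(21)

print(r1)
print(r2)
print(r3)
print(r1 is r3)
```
[26, 4, 21]
[26, 4, 21]
[26, 4, 21]
True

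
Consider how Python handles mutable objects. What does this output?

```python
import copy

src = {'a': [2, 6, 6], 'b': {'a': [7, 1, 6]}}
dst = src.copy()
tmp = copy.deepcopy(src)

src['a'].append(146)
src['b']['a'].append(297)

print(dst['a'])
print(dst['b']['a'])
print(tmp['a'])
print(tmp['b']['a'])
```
[2, 6, 6, 146]
[7, 1, 6, 297]
[2, 6, 6]
[7, 1, 6]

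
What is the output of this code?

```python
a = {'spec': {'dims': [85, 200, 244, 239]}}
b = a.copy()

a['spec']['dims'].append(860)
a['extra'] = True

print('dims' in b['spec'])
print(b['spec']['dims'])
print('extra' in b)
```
True
[85, 200, 244, 239, 860]
False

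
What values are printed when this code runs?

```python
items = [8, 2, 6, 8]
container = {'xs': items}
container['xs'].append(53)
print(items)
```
[8, 2, 6, 8, 53]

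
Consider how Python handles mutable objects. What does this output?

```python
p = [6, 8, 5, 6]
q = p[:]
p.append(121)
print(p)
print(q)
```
[6, 8, 5, 6, 121]
[6, 8, 5, 6]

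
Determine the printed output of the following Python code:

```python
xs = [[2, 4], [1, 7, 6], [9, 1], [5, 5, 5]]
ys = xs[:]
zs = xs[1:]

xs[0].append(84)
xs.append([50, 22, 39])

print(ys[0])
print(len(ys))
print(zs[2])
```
[2, 4, 84]
4
[5, 5, 5]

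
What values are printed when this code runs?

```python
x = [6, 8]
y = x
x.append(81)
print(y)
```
[6, 8, 81]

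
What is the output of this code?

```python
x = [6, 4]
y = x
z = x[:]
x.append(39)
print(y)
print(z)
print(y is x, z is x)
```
[6, 4, 39]
[6, 4]
True False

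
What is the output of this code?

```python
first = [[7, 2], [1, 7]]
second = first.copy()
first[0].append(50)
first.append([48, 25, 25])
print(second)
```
[[7, 2, 50], [1, 7]]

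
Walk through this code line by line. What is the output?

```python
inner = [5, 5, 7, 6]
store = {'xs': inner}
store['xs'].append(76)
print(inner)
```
[5, 5, 7, 6, 76]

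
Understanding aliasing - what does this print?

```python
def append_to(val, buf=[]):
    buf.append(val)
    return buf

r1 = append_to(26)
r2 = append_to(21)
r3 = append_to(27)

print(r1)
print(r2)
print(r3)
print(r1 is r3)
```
[26, 21, 27]
[26, 21, 27]
[26, 21, 27]
True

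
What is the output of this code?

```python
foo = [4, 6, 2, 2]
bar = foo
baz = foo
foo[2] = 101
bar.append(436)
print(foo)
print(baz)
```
[4, 6, 101, 2, 436]
[4, 6, 101, 2, 436]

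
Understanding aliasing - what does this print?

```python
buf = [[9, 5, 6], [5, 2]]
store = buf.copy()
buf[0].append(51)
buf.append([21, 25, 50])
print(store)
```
[[9, 5, 6, 51], [5, 2]]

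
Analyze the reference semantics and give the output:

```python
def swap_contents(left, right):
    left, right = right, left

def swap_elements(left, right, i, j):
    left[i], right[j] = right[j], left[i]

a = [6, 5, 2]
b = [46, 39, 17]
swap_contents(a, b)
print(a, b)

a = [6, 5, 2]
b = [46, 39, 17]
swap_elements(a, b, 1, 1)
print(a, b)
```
[6, 5, 2] [46, 39, 17]
[6, 39, 2] [46, 5, 17]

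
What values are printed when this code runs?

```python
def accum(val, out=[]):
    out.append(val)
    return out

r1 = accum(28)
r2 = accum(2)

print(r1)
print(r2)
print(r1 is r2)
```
[28, 2]
[28, 2]
True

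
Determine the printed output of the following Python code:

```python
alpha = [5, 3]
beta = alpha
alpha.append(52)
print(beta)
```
[5, 3, 52]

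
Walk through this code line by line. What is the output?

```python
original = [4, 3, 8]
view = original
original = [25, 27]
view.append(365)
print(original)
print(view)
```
[25, 27]
[4, 3, 8, 365]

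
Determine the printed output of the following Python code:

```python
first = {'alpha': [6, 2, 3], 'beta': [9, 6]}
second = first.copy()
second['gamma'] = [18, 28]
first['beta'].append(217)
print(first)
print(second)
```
{'alpha': [6, 2, 3], 'beta': [9, 6, 217]}
{'alpha': [6, 2, 3], 'beta': [9, 6, 217], 'gamma': [18, 28]}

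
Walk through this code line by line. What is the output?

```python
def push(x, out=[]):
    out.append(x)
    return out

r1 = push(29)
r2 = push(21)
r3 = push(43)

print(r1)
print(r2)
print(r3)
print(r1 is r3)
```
[29, 21, 43]
[29, 21, 43]
[29, 21, 43]
True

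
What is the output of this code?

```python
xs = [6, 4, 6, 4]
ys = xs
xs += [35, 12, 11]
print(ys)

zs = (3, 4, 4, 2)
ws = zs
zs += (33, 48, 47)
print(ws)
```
[6, 4, 6, 4, 35, 12, 11]
(3, 4, 4, 2)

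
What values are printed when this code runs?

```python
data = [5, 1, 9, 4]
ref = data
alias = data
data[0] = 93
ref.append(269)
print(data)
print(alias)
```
[93, 1, 9, 4, 269]
[93, 1, 9, 4, 269]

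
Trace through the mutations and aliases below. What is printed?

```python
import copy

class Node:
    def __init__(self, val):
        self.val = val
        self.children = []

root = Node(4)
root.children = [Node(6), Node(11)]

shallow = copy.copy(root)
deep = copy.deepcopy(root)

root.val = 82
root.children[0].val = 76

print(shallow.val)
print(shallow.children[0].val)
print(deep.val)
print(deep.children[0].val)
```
4
76
4
6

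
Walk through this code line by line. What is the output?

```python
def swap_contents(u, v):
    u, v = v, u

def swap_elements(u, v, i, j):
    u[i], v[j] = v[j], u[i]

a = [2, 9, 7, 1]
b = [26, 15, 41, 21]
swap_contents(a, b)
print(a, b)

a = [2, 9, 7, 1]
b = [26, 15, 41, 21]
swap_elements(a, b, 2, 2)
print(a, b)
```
[2, 9, 7, 1] [26, 15, 41, 21]
[2, 9, 41, 1] [26, 15, 7, 21]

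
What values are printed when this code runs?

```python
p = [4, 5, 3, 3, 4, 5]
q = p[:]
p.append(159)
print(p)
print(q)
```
[4, 5, 3, 3, 4, 5, 159]
[4, 5, 3, 3, 4, 5]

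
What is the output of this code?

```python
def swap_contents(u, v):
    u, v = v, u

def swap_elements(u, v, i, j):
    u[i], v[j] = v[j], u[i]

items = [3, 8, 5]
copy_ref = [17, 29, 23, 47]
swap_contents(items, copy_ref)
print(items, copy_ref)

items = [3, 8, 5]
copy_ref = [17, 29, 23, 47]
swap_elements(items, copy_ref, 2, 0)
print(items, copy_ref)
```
[3, 8, 5] [17, 29, 23, 47]
[3, 8, 17] [5, 29, 23, 47]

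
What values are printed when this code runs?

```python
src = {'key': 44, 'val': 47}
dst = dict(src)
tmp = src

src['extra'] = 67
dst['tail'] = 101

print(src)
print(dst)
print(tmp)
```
{'key': 44, 'val': 47, 'extra': 67}
{'key': 44, 'val': 47, 'tail': 101}
{'key': 44, 'val': 47, 'extra': 67}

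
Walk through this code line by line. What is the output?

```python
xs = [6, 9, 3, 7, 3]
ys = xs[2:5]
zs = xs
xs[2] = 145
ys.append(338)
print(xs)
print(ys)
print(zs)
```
[6, 9, 145, 7, 3]
[3, 7, 3, 338]
[6, 9, 145, 7, 3]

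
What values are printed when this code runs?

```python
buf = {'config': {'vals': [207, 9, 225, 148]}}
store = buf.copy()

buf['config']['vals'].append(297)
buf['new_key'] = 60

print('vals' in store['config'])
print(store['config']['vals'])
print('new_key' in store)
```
True
[207, 9, 225, 148, 297]
False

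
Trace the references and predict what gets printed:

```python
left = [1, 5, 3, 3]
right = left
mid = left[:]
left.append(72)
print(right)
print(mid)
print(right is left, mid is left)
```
[1, 5, 3, 3, 72]
[1, 5, 3, 3]
True False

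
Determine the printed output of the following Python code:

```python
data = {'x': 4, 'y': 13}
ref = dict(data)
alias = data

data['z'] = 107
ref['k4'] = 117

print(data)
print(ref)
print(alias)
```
{'x': 4, 'y': 13, 'z': 107}
{'x': 4, 'y': 13, 'k4': 117}
{'x': 4, 'y': 13, 'z': 107}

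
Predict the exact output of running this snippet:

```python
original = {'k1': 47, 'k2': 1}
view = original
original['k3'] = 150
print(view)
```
{'k1': 47, 'k2': 1, 'k3': 150}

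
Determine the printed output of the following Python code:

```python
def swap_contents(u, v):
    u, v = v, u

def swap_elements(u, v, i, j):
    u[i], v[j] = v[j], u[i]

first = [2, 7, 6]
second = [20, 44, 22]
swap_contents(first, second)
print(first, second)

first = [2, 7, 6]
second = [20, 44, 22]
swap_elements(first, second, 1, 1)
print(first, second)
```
[2, 7, 6] [20, 44, 22]
[2, 44, 6] [20, 7, 22]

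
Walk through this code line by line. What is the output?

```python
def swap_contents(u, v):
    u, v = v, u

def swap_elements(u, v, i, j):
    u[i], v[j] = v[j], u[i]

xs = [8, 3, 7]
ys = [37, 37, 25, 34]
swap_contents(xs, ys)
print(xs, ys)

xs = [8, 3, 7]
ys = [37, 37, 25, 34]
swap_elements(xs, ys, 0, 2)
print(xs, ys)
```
[8, 3, 7] [37, 37, 25, 34]
[25, 3, 7] [37, 37, 8, 34]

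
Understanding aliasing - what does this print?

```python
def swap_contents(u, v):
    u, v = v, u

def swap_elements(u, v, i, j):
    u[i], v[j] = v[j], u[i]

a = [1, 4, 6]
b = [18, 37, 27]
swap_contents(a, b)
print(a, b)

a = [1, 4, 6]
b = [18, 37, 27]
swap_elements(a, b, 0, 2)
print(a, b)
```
[1, 4, 6] [18, 37, 27]
[27, 4, 6] [18, 37, 1]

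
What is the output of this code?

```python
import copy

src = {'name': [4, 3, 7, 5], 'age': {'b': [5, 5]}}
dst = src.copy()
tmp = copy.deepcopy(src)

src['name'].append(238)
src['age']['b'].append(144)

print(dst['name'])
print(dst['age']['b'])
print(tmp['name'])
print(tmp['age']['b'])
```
[4, 3, 7, 5, 238]
[5, 5, 144]
[4, 3, 7, 5]
[5, 5]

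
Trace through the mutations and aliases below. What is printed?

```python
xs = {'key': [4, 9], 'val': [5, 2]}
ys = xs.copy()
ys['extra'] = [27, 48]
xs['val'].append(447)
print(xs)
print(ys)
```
{'key': [4, 9], 'val': [5, 2, 447]}
{'key': [4, 9], 'val': [5, 2, 447], 'extra': [27, 48]}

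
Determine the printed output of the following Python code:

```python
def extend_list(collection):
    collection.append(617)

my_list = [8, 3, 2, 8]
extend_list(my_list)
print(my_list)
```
[8, 3, 2, 8, 617]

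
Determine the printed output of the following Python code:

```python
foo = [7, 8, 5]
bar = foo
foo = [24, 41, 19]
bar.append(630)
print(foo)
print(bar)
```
[24, 41, 19]
[7, 8, 5, 630]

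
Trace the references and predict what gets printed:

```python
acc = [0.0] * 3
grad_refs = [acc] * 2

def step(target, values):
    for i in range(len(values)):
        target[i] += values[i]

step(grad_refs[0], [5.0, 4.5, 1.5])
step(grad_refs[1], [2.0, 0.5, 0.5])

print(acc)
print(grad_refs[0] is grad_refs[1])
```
[7.0, 5.0, 2.0]
True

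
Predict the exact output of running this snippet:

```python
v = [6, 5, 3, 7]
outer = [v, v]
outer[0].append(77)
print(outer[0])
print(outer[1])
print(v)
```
[6, 5, 3, 7, 77]
[6, 5, 3, 7, 77]
[6, 5, 3, 7, 77]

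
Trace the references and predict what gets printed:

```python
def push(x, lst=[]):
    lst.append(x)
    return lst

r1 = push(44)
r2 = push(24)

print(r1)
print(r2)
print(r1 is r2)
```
[44, 24]
[44, 24]
True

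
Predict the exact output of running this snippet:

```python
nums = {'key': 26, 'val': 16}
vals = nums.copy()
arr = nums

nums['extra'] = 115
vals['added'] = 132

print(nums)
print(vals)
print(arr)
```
{'key': 26, 'val': 16, 'extra': 115}
{'key': 26, 'val': 16, 'added': 132}
{'key': 26, 'val': 16, 'extra': 115}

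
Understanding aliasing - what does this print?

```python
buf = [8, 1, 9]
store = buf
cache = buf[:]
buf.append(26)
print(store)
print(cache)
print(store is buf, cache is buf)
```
[8, 1, 9, 26]
[8, 1, 9]
True False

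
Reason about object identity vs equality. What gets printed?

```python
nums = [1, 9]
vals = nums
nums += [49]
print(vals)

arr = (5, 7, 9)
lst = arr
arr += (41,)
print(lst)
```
[1, 9, 49]
(5, 7, 9)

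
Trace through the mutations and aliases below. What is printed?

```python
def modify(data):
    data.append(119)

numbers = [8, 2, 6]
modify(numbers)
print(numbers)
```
[8, 2, 6, 119]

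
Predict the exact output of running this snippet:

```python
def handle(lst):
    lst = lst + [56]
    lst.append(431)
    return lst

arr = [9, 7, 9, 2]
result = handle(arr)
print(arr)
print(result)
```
[9, 7, 9, 2]
[9, 7, 9, 2, 56, 431]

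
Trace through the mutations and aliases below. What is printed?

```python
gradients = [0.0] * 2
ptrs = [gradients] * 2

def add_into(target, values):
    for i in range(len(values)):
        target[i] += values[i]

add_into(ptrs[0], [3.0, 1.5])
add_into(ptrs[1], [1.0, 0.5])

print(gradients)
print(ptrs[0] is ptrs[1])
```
[4.0, 2.0]
True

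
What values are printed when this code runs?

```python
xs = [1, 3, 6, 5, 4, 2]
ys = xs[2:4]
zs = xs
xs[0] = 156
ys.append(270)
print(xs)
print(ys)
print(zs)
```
[156, 3, 6, 5, 4, 2]
[6, 5, 270]
[156, 3, 6, 5, 4, 2]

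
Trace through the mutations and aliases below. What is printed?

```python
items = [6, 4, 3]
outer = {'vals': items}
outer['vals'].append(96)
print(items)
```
[6, 4, 3, 96]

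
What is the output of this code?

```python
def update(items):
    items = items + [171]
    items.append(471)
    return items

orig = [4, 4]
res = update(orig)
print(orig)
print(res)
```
[4, 4]
[4, 4, 171, 471]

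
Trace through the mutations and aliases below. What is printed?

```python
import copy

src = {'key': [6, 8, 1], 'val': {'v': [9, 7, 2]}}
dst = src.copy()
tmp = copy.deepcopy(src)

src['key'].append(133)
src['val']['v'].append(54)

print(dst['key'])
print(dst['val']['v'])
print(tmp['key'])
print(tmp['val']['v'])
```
[6, 8, 1, 133]
[9, 7, 2, 54]
[6, 8, 1]
[9, 7, 2]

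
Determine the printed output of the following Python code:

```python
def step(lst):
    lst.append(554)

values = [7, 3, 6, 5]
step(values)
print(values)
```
[7, 3, 6, 5, 554]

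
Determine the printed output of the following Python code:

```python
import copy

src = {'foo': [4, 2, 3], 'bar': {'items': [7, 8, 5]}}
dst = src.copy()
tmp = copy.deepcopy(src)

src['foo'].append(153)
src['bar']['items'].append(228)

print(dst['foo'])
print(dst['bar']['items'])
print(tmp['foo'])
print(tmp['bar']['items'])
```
[4, 2, 3, 153]
[7, 8, 5, 228]
[4, 2, 3]
[7, 8, 5]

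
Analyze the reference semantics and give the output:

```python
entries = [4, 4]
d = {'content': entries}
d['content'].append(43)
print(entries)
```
[4, 4, 43]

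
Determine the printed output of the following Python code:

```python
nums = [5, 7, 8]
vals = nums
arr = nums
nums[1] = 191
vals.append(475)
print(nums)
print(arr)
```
[5, 191, 8, 475]
[5, 191, 8, 475]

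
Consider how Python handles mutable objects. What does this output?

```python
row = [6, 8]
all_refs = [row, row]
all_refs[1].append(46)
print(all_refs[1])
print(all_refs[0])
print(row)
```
[6, 8, 46]
[6, 8, 46]
[6, 8, 46]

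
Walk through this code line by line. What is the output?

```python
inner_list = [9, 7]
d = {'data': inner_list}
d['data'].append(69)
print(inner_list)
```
[9, 7, 69]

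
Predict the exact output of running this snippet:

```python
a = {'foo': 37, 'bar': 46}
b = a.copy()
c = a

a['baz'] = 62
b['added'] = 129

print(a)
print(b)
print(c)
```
{'foo': 37, 'bar': 46, 'baz': 62}
{'foo': 37, 'bar': 46, 'added': 129}
{'foo': 37, 'bar': 46, 'baz': 62}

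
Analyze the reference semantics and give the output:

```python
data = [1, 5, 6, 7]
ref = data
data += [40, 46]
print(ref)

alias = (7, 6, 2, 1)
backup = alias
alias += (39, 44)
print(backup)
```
[1, 5, 6, 7, 40, 46]
(7, 6, 2, 1)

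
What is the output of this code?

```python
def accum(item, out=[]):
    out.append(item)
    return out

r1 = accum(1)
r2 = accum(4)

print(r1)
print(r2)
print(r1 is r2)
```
[1, 4]
[1, 4]
True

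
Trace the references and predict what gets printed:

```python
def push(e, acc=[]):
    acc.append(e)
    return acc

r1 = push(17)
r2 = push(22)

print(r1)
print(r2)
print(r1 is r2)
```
[17, 22]
[17, 22]
True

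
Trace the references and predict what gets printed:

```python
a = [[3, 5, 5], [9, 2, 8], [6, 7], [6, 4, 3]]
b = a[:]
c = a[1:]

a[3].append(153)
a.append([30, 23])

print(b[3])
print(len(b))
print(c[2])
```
[6, 4, 3, 153]
4
[6, 4, 3, 153]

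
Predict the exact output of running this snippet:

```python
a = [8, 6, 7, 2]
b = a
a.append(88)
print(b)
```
[8, 6, 7, 2, 88]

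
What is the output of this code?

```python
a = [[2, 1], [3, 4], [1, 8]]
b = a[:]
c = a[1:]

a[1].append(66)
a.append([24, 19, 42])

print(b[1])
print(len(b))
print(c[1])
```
[3, 4, 66]
3
[1, 8]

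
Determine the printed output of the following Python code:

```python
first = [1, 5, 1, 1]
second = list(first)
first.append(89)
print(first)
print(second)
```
[1, 5, 1, 1, 89]
[1, 5, 1, 1]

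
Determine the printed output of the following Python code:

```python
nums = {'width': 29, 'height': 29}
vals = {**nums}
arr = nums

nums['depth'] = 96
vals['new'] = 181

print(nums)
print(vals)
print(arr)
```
{'width': 29, 'height': 29, 'depth': 96}
{'width': 29, 'height': 29, 'new': 181}
{'width': 29, 'height': 29, 'depth': 96}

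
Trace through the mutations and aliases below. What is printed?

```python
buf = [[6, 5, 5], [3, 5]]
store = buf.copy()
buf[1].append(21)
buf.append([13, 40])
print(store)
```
[[6, 5, 5], [3, 5, 21]]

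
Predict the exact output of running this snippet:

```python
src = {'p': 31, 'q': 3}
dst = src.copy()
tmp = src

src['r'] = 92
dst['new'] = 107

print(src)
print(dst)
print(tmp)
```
{'p': 31, 'q': 3, 'r': 92}
{'p': 31, 'q': 3, 'new': 107}
{'p': 31, 'q': 3, 'r': 92}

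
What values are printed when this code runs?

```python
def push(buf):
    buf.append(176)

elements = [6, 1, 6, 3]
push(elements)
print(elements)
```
[6, 1, 6, 3, 176]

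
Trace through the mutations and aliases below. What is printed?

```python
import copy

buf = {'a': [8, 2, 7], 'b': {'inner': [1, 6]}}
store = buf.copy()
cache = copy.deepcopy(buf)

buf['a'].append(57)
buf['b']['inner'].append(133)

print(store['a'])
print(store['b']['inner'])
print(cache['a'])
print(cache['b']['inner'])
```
[8, 2, 7, 57]
[1, 6, 133]
[8, 2, 7]
[1, 6]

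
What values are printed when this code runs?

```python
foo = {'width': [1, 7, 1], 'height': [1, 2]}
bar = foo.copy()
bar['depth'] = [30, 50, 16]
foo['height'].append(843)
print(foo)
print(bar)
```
{'width': [1, 7, 1], 'height': [1, 2, 843]}
{'width': [1, 7, 1], 'height': [1, 2, 843], 'depth': [30, 50, 16]}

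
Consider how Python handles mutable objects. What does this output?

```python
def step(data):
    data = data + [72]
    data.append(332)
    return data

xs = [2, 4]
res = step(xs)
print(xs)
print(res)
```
[2, 4]
[2, 4, 72, 332]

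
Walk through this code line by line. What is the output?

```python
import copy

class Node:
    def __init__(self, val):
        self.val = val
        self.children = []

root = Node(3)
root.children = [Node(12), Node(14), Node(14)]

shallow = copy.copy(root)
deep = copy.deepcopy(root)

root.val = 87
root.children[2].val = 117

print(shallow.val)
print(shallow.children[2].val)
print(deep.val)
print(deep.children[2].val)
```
3
117
3
14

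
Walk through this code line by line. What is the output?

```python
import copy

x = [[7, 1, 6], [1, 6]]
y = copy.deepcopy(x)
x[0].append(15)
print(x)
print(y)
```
[[7, 1, 6, 15], [1, 6]]
[[7, 1, 6], [1, 6]]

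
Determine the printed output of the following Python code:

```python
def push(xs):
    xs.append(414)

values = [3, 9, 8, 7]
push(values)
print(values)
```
[3, 9, 8, 7, 414]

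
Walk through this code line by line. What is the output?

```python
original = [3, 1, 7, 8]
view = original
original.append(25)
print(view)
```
[3, 1, 7, 8, 25]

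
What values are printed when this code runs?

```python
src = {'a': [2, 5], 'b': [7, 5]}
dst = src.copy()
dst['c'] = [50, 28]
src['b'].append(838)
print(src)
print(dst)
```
{'a': [2, 5], 'b': [7, 5, 838]}
{'a': [2, 5], 'b': [7, 5, 838], 'c': [50, 28]}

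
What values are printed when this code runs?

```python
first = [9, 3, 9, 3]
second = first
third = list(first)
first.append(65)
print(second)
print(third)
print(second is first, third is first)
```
[9, 3, 9, 3, 65]
[9, 3, 9, 3]
True False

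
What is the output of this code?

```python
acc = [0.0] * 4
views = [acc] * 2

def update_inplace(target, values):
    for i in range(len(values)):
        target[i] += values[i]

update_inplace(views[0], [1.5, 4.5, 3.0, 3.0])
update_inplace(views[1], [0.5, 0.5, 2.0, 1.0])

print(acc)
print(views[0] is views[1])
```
[2.0, 5.0, 5.0, 4.0]
True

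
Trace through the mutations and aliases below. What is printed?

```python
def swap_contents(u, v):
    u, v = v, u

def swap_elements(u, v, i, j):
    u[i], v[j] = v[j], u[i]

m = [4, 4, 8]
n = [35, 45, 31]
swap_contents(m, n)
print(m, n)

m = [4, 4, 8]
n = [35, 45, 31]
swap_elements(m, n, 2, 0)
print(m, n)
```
[4, 4, 8] [35, 45, 31]
[4, 4, 35] [8, 45, 31]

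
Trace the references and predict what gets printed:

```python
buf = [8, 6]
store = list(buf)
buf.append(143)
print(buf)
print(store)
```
[8, 6, 143]
[8, 6]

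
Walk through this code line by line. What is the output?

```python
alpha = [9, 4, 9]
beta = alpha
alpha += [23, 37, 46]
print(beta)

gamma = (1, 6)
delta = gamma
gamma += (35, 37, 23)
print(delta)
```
[9, 4, 9, 23, 37, 46]
(1, 6)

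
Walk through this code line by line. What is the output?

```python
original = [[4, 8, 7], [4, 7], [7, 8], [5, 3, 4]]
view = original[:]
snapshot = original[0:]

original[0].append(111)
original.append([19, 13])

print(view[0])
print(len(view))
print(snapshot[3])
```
[4, 8, 7, 111]
4
[5, 3, 4]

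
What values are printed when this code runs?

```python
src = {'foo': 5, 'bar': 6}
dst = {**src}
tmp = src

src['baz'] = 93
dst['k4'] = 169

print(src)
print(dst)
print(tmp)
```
{'foo': 5, 'bar': 6, 'baz': 93}
{'foo': 5, 'bar': 6, 'k4': 169}
{'foo': 5, 'bar': 6, 'baz': 93}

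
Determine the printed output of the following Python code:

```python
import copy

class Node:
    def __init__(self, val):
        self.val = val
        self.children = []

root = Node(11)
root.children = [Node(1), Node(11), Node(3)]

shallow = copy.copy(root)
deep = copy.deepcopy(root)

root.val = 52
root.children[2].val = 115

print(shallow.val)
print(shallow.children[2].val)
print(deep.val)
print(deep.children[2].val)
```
11
115
11
3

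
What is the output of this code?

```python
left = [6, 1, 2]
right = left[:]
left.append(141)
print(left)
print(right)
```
[6, 1, 2, 141]
[6, 1, 2]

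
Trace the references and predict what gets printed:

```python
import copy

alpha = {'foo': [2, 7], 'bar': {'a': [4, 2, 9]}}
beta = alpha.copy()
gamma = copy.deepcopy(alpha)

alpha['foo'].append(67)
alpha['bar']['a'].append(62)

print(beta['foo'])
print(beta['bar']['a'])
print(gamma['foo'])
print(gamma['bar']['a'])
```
[2, 7, 67]
[4, 2, 9, 62]
[2, 7]
[4, 2, 9]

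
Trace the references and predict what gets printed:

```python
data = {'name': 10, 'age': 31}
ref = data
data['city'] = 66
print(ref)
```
{'name': 10, 'age': 31, 'city': 66}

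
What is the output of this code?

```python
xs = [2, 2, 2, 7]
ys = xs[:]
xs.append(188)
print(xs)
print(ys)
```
[2, 2, 2, 7, 188]
[2, 2, 2, 7]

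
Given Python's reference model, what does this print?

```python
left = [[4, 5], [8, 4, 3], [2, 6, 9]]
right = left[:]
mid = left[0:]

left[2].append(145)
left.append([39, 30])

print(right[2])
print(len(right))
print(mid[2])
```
[2, 6, 9, 145]
3
[2, 6, 9, 145]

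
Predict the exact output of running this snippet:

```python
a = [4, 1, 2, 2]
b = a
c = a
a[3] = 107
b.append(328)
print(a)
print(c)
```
[4, 1, 2, 107, 328]
[4, 1, 2, 107, 328]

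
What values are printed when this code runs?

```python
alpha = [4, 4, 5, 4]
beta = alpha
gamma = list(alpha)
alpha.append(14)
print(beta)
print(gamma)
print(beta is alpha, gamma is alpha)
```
[4, 4, 5, 4, 14]
[4, 4, 5, 4]
True False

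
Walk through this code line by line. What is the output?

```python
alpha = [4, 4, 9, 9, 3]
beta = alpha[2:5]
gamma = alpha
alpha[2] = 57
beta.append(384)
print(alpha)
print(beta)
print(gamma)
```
[4, 4, 57, 9, 3]
[9, 9, 3, 384]
[4, 4, 57, 9, 3]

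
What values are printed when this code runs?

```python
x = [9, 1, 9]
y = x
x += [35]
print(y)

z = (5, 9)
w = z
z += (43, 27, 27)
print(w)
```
[9, 1, 9, 35]
(5, 9)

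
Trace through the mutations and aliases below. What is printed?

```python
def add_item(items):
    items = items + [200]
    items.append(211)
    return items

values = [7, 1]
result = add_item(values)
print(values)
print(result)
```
[7, 1]
[7, 1, 200, 211]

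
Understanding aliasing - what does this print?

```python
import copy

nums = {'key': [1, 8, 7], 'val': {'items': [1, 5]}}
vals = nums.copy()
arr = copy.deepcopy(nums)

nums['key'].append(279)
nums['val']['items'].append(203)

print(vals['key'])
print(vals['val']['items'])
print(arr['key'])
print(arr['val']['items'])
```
[1, 8, 7, 279]
[1, 5, 203]
[1, 8, 7]
[1, 5]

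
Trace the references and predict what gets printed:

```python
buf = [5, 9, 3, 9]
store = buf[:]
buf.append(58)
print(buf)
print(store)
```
[5, 9, 3, 9, 58]
[5, 9, 3, 9]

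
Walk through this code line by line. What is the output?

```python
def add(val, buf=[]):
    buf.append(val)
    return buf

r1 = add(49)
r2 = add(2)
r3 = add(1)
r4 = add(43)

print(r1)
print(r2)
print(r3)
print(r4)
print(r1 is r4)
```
[49, 2, 1, 43]
[49, 2, 1, 43]
[49, 2, 1, 43]
[49, 2, 1, 43]
True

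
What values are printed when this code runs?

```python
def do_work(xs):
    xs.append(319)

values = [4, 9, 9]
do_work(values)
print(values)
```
[4, 9, 9, 319]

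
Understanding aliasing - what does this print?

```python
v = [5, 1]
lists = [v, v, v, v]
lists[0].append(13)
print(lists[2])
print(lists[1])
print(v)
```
[5, 1, 13]
[5, 1, 13]
[5, 1, 13]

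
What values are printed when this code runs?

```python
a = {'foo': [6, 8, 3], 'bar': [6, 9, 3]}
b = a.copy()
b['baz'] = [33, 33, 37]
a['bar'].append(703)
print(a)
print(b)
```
{'foo': [6, 8, 3], 'bar': [6, 9, 3, 703]}
{'foo': [6, 8, 3], 'bar': [6, 9, 3, 703], 'baz': [33, 33, 37]}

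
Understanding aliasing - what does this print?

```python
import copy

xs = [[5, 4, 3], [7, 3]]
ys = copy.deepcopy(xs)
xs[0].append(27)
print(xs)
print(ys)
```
[[5, 4, 3, 27], [7, 3]]
[[5, 4, 3], [7, 3]]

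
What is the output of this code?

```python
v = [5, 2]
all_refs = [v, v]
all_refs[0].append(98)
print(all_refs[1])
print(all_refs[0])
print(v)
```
[5, 2, 98]
[5, 2, 98]
[5, 2, 98]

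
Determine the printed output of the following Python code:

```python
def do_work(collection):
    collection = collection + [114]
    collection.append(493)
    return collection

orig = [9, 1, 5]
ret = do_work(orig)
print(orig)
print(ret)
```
[9, 1, 5]
[9, 1, 5, 114, 493]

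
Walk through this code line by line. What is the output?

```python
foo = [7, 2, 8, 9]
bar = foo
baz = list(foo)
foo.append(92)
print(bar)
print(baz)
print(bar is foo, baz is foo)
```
[7, 2, 8, 9, 92]
[7, 2, 8, 9]
True False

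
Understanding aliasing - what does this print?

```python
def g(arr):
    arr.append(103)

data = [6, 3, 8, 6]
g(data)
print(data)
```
[6, 3, 8, 6, 103]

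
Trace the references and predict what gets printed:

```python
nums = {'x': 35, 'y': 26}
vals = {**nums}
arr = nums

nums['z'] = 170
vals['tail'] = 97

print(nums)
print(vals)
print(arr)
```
{'x': 35, 'y': 26, 'z': 170}
{'x': 35, 'y': 26, 'tail': 97}
{'x': 35, 'y': 26, 'z': 170}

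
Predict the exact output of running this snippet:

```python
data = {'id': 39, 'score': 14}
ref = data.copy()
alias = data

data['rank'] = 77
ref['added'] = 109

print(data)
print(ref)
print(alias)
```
{'id': 39, 'score': 14, 'rank': 77}
{'id': 39, 'score': 14, 'added': 109}
{'id': 39, 'score': 14, 'rank': 77}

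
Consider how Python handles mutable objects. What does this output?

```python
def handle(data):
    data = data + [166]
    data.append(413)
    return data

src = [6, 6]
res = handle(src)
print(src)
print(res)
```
[6, 6]
[6, 6, 166, 413]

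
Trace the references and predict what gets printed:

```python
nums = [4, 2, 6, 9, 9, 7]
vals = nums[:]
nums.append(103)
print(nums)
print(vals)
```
[4, 2, 6, 9, 9, 7, 103]
[4, 2, 6, 9, 9, 7]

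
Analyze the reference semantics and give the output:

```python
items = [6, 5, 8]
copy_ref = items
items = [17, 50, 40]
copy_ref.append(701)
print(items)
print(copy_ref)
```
[17, 50, 40]
[6, 5, 8, 701]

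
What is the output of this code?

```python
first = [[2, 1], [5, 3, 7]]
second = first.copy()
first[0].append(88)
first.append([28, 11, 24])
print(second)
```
[[2, 1, 88], [5, 3, 7]]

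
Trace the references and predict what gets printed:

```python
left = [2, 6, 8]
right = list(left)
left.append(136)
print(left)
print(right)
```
[2, 6, 8, 136]
[2, 6, 8]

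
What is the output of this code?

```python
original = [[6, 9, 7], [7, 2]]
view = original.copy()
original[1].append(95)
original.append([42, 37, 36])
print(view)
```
[[6, 9, 7], [7, 2, 95]]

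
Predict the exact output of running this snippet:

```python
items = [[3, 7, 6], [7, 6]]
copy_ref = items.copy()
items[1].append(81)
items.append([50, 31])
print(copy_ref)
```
[[3, 7, 6], [7, 6, 81]]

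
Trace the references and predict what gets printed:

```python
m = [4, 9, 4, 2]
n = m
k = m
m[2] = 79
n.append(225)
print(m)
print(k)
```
[4, 9, 79, 2, 225]
[4, 9, 79, 2, 225]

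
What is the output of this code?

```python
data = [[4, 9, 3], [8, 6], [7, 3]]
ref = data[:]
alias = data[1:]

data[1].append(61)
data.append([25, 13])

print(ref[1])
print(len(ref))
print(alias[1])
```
[8, 6, 61]
3
[7, 3]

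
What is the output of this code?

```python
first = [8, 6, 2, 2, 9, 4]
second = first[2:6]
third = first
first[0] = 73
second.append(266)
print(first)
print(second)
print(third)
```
[73, 6, 2, 2, 9, 4]
[2, 2, 9, 4, 266]
[73, 6, 2, 2, 9, 4]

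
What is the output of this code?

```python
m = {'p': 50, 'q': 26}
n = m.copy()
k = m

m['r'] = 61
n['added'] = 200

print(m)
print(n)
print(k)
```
{'p': 50, 'q': 26, 'r': 61}
{'p': 50, 'q': 26, 'added': 200}
{'p': 50, 'q': 26, 'r': 61}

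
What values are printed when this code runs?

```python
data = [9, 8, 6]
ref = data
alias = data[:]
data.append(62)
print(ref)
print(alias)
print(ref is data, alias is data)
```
[9, 8, 6, 62]
[9, 8, 6]
True False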